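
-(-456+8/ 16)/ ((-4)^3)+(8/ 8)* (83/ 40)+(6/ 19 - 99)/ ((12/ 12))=-1261313/ 12160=-103.73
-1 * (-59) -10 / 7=403 / 7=57.57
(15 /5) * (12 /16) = 9 /4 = 2.25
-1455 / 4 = -363.75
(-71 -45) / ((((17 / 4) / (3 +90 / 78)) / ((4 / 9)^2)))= -14848 / 663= -22.40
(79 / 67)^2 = 6241 / 4489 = 1.39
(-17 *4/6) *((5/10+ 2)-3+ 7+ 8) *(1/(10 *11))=-493/330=-1.49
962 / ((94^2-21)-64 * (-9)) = 962 / 9391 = 0.10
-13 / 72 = -0.18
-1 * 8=-8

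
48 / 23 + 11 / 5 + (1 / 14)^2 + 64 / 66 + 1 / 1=4657619 / 743820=6.26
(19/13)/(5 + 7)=19/156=0.12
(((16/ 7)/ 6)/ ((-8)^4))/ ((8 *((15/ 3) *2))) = 1/ 860160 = 0.00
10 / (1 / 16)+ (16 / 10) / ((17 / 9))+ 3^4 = 20557 / 85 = 241.85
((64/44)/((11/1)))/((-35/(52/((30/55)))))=-416/1155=-0.36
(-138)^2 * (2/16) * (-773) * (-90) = 165611385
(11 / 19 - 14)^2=65025 / 361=180.12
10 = 10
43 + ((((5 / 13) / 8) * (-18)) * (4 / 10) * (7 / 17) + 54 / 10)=106649 / 2210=48.26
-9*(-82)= 738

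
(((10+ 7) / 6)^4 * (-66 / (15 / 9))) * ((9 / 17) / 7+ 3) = -3296623 / 420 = -7849.10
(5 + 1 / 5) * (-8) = -208 / 5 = -41.60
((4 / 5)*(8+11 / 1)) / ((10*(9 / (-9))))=-38 / 25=-1.52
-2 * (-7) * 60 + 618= 1458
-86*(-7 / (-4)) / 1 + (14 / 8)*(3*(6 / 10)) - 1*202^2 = -819027 / 20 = -40951.35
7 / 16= 0.44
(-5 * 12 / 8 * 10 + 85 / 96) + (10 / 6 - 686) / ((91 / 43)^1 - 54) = -13048637 / 214176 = -60.92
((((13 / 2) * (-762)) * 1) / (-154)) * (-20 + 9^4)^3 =1386119825979213 / 154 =9000778090774.11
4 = 4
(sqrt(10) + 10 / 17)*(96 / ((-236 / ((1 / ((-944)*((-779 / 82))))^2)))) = -3*sqrt(10) / 593134552 -15 / 5041643692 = -0.00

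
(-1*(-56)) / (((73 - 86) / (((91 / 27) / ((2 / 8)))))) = -1568 / 27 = -58.07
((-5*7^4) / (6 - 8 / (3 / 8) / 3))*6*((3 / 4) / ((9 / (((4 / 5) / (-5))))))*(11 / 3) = -79233 / 25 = -3169.32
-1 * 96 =-96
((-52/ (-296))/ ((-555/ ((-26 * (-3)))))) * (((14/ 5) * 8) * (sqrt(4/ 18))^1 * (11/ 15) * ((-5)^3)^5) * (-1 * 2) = -101664062500000 * sqrt(2)/ 12321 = -11669076860.11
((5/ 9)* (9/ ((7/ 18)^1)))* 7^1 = 90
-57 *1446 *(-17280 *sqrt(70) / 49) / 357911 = 1424252160 *sqrt(70) / 17537639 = 679.46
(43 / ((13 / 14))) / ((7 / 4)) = 344 / 13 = 26.46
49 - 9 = 40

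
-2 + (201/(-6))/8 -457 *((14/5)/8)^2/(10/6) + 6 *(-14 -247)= -1605.78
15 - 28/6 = 31/3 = 10.33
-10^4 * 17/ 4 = -42500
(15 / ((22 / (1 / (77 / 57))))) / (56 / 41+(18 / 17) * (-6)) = -595935 / 5888344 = -0.10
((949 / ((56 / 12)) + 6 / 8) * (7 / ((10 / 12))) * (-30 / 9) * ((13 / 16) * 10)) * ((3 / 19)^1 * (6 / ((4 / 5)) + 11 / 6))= -2600325 / 38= -68429.61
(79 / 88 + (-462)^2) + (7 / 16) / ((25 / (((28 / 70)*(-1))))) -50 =1173671899 / 5500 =213394.89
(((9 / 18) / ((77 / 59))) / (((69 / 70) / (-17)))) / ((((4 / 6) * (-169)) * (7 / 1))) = 5015 / 598598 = 0.01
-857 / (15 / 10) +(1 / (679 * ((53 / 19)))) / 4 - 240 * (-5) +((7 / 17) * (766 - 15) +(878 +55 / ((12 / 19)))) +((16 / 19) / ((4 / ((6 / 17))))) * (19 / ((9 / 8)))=3494922731 / 1835337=1904.24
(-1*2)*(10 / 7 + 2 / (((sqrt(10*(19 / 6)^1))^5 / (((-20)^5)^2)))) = -2949120000000*sqrt(285) / 6859- 20 / 7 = -7258620178.94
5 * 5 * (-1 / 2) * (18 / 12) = -75 / 4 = -18.75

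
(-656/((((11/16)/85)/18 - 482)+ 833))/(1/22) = -353295360/8592491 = -41.12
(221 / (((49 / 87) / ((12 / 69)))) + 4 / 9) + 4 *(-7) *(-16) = 516.69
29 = 29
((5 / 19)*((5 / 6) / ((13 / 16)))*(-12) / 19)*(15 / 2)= -6000 / 4693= -1.28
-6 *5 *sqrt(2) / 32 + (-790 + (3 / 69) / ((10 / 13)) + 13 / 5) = -181089 / 230 - 15 *sqrt(2) / 16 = -788.67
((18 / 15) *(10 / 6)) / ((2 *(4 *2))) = 0.12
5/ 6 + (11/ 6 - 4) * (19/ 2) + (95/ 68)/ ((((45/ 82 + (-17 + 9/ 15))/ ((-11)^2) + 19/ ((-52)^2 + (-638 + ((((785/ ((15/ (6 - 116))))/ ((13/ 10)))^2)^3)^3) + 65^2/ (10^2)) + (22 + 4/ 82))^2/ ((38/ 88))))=-2214950725207965301587971343662412835012379487513693701049812314443423389596777127399797238480021948923650947638818607987711696563958115941957823462665693469387874070403965506609118897779988050244334667278/ 112156535293894011405658600704184032012163300813320507848831091374605211684208723295655093741504079656819220576397859109868369965881557558839324774538773850831614048688204558417866379370045744825616723753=-19.75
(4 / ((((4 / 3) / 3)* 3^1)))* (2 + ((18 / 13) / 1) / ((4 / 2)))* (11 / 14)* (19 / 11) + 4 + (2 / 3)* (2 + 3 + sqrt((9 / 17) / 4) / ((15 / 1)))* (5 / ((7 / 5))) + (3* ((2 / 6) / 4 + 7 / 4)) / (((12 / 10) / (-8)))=-5351 / 546 + 5* sqrt(17) / 357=-9.74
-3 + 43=40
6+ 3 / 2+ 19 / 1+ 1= 55 / 2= 27.50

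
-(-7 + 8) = -1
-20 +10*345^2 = 1190230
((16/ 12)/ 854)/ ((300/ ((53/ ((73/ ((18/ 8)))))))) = 53/ 6234200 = 0.00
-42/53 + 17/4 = 733/212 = 3.46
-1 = -1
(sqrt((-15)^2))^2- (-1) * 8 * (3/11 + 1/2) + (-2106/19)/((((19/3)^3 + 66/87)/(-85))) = 2236259243/8339309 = 268.16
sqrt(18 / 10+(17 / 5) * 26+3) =9.65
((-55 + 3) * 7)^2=132496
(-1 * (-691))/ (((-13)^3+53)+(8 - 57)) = -691/ 2193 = -0.32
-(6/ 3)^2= -4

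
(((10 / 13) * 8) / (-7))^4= 40960000 / 68574961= 0.60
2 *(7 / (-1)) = -14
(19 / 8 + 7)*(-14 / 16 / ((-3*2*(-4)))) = -175 / 512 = -0.34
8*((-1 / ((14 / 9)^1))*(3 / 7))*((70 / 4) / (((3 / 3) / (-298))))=80460 / 7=11494.29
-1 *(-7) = 7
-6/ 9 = -2/ 3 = -0.67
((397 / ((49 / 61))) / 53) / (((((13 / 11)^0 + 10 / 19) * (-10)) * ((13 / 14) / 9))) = -4141107 / 699335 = -5.92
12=12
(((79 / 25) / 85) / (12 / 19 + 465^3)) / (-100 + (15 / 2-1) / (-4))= -12008 / 3300364768278375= -0.00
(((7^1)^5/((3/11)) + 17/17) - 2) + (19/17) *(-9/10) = 31428067/510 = 61623.66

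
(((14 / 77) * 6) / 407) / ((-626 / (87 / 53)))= -522 / 74268953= -0.00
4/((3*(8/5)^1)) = 5/6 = 0.83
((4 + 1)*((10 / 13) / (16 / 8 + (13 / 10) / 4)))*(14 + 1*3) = 34000 / 1209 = 28.12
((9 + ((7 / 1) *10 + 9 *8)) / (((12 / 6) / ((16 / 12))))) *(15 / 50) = 151 / 5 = 30.20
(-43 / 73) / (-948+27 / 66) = 946 / 1521831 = 0.00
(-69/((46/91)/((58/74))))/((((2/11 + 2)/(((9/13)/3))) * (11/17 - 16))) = 1309/1776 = 0.74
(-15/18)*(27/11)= -45/22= -2.05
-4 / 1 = -4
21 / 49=3 / 7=0.43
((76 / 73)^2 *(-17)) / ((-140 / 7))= 24548 / 26645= 0.92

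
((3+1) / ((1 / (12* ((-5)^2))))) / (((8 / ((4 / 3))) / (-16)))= -3200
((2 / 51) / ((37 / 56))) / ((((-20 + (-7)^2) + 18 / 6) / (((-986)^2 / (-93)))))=-200158 / 10323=-19.39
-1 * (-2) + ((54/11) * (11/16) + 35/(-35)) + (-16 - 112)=-989/8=-123.62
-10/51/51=-0.00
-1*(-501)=501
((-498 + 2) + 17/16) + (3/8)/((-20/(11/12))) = -316771/640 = -494.95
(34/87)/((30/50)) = 170/261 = 0.65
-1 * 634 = -634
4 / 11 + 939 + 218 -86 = 11785 / 11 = 1071.36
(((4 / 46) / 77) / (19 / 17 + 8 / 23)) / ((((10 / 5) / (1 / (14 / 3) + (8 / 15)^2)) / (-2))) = -26707 / 69490575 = -0.00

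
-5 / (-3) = 5 / 3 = 1.67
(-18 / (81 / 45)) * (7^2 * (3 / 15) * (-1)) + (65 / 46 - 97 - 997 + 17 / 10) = -114182 / 115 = -992.89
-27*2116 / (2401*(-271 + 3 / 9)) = 42849 / 487403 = 0.09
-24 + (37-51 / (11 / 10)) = -367 / 11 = -33.36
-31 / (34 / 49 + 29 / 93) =-141267 / 4583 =-30.82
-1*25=-25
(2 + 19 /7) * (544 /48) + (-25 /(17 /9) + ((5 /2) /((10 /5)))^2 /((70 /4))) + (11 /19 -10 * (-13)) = 3090543 /18088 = 170.86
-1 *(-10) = 10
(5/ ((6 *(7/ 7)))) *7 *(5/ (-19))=-175/ 114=-1.54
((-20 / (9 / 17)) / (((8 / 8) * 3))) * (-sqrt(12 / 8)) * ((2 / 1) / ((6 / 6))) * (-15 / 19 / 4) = -425 * sqrt(6) / 171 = -6.09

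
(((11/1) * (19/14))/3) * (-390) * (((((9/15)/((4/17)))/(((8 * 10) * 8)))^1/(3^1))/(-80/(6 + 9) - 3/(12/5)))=138567/353920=0.39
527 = 527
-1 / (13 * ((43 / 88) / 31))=-2728 / 559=-4.88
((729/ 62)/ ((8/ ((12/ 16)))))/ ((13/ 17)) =37179/ 25792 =1.44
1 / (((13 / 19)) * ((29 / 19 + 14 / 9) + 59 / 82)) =266418 / 692939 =0.38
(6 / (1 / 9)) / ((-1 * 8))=-27 / 4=-6.75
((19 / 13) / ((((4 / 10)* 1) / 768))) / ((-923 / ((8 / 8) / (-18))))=6080 / 35997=0.17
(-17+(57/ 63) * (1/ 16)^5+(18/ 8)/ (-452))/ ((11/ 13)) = -550068851449/ 27370979328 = -20.10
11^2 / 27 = 121 / 27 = 4.48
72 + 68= 140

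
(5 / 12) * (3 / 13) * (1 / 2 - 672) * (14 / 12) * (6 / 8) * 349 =-16404745 / 832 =-19717.24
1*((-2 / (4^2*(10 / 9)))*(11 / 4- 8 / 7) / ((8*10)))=-81 / 35840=-0.00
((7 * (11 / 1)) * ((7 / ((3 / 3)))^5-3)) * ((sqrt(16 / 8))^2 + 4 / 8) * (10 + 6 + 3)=61460630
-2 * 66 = -132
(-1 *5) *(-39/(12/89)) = 5785/4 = 1446.25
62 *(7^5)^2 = 17513465438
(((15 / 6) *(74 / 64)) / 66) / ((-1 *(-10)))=37 / 8448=0.00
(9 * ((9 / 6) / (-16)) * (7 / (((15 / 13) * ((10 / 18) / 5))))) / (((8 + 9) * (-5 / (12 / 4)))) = 1.63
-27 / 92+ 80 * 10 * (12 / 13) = 882849 / 1196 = 738.17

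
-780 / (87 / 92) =-23920 / 29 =-824.83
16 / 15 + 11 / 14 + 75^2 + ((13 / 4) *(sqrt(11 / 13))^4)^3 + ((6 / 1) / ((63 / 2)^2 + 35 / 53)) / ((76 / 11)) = 47570503498426949 / 8435305220160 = 5639.45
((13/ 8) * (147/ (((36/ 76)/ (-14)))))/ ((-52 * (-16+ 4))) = -6517/ 576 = -11.31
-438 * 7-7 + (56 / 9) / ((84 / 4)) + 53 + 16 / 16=-81505 / 27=-3018.70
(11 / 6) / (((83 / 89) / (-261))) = -85173 / 166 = -513.09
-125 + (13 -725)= -837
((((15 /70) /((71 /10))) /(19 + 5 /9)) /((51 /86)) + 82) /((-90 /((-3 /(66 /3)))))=60969919 /490717920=0.12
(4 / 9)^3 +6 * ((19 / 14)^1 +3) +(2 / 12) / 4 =1072541 / 40824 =26.27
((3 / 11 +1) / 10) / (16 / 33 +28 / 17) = 357 / 5980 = 0.06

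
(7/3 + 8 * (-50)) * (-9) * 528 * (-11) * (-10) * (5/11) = 94485600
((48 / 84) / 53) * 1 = 4 / 371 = 0.01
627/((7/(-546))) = -48906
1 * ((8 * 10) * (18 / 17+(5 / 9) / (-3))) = 32080 / 459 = 69.89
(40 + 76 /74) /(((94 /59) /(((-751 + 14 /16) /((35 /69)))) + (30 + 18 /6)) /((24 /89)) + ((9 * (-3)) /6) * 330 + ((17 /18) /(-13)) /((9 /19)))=-9466750232784 /314454183509575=-0.03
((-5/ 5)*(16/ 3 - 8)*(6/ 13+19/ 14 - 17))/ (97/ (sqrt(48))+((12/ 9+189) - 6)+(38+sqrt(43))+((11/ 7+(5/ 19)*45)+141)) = -839952/ (20748*sqrt(43)+167713*sqrt(3)+7816744) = -0.10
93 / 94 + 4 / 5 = 1.79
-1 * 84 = -84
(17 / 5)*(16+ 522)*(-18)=-164628 / 5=-32925.60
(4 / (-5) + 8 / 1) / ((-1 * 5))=-36 / 25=-1.44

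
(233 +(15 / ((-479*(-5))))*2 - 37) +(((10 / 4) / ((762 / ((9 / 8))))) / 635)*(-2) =24229627523 / 123612656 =196.01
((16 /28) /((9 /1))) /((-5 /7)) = -4 /45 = -0.09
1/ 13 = 0.08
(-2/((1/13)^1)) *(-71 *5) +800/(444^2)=113722880/12321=9230.00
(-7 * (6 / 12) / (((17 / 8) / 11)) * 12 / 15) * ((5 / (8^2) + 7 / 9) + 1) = -82313 / 3060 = -26.90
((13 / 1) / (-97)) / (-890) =0.00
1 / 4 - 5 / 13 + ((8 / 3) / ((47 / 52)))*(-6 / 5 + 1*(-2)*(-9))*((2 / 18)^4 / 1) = -10187149 / 80175420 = -0.13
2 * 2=4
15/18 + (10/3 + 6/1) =61/6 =10.17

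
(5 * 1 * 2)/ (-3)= -10/ 3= -3.33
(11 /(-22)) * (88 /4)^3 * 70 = -372680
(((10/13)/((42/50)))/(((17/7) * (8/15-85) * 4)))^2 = 390625/313615680196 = 0.00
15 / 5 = 3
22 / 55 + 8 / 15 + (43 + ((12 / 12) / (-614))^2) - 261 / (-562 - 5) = 5271912379 / 118753740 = 44.39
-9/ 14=-0.64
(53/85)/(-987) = -53/83895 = -0.00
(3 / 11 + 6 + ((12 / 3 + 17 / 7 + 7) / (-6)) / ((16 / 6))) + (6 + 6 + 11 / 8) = 18.81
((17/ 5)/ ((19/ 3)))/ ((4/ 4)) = 0.54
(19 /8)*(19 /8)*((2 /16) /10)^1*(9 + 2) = 3971 /5120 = 0.78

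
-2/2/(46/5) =-5/46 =-0.11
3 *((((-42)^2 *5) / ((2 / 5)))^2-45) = 1458607365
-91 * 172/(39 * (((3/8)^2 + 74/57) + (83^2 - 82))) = -1464064/24837185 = -0.06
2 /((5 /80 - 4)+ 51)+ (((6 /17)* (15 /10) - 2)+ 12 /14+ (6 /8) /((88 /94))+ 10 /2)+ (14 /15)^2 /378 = 167104529491 /31935934800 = 5.23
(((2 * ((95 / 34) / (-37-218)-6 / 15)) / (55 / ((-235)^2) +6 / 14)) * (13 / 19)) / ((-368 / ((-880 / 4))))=-39392688335 / 50333317392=-0.78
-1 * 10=-10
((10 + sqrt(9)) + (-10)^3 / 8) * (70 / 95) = -1568 / 19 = -82.53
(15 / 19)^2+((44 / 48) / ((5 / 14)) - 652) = -7026613 / 10830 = -648.81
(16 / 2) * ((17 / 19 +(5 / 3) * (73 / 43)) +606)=11955472 / 2451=4877.79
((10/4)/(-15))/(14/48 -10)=4/233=0.02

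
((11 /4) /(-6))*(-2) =11 /12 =0.92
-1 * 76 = -76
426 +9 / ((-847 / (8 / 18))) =360818 / 847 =426.00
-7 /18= -0.39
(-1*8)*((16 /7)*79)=-10112 /7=-1444.57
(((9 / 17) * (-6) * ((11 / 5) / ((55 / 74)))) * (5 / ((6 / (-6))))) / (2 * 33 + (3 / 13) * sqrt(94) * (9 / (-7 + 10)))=0.65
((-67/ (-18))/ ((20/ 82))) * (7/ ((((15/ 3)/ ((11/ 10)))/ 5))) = 211519/ 1800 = 117.51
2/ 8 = 0.25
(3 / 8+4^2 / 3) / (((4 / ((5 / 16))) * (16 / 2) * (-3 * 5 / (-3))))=137 / 12288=0.01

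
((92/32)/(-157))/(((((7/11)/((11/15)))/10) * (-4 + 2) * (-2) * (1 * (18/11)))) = -30613/949536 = -0.03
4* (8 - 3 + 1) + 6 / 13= 318 / 13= 24.46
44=44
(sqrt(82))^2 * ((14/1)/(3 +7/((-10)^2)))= 114800/307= 373.94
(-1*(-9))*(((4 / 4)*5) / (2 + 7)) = 5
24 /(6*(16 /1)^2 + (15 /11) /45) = 792 /50689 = 0.02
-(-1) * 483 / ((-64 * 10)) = -483 / 640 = -0.75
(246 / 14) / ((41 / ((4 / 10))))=6 / 35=0.17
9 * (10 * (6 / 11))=540 / 11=49.09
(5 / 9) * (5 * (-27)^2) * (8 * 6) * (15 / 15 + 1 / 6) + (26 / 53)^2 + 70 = 318737906 / 2809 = 113470.24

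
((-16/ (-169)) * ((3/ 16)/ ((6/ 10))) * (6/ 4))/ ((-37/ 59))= -885/ 12506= -0.07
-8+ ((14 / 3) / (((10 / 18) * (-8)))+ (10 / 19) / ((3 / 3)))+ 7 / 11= -32969 / 4180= -7.89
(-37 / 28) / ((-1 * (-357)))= -37 / 9996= -0.00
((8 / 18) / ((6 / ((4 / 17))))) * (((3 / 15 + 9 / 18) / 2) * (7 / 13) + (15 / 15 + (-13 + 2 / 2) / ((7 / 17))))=-11306 / 23205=-0.49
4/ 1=4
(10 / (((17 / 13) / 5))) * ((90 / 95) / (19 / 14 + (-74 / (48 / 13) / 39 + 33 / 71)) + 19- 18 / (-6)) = 868.87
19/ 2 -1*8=3/ 2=1.50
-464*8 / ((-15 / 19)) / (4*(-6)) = -8816 / 45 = -195.91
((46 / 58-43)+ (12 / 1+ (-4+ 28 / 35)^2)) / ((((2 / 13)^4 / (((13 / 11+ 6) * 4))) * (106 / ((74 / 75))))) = -27466171187 / 2881875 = -9530.66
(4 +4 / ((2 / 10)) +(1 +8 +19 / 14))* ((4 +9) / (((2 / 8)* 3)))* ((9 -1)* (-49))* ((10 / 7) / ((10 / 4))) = -400192 / 3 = -133397.33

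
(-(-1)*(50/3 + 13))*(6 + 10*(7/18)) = 7921/27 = 293.37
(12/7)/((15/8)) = 32/35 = 0.91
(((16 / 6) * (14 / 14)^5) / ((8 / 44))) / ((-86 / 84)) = -616 / 43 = -14.33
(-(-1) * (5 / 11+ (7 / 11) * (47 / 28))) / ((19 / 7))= 469 / 836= 0.56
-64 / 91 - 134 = -12258 / 91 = -134.70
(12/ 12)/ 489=1/ 489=0.00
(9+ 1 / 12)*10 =545 / 6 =90.83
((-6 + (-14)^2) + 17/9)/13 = 1727/117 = 14.76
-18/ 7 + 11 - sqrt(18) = 59/ 7 - 3 * sqrt(2) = 4.19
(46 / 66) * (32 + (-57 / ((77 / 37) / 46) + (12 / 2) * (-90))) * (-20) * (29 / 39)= 1815974200 / 99099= 18324.85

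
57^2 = 3249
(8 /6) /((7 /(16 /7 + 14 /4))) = 1.10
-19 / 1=-19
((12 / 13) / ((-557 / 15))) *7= -1260 / 7241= -0.17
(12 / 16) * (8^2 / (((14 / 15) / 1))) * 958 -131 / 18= 6206923 / 126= 49261.29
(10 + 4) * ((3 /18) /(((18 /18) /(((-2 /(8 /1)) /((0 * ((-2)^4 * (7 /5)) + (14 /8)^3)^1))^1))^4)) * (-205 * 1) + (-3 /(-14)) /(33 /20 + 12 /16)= 4129649695 /47455841832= 0.09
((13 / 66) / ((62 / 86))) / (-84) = -559 / 171864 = -0.00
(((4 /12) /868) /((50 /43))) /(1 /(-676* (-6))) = 7267 /5425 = 1.34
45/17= 2.65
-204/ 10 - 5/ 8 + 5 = -641/ 40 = -16.02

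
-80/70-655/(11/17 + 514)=-147937/61243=-2.42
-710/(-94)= 355/47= 7.55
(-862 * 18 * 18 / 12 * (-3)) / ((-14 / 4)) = -139644 / 7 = -19949.14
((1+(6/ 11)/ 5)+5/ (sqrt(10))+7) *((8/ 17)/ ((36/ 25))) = 25 *sqrt(10)/ 153+4460/ 1683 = 3.17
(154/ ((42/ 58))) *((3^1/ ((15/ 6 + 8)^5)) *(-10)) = -204160/ 4084101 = -0.05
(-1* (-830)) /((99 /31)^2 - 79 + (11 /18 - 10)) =-10.62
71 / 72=0.99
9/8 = 1.12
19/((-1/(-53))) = 1007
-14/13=-1.08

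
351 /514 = 0.68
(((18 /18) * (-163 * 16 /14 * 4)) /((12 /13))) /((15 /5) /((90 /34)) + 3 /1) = -42380 /217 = -195.30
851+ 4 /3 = 2557 /3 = 852.33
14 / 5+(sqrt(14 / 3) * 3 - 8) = -26 / 5+sqrt(42) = 1.28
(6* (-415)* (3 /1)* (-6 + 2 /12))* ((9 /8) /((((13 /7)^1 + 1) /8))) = 549045 /4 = 137261.25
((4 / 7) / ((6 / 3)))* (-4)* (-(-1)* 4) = -32 / 7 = -4.57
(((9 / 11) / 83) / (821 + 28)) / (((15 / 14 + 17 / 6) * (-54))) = -7 / 127122468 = -0.00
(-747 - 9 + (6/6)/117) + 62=-81197/117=-693.99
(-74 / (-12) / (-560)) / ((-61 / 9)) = 111 / 68320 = 0.00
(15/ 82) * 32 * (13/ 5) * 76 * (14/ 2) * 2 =663936/ 41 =16193.56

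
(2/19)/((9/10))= 20/171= 0.12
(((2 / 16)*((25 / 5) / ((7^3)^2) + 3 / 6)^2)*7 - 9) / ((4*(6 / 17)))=-9445649848951 / 1518586938624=-6.22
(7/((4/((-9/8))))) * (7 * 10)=-2205/16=-137.81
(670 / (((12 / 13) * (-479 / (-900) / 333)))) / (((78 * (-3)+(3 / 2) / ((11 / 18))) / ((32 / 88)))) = -96681000 / 135557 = -713.21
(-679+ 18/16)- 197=-6999/8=-874.88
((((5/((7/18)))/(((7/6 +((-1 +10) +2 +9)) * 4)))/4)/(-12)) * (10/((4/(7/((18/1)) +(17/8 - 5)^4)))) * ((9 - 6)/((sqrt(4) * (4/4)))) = -189967875/233046016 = -0.82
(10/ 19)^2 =100/ 361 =0.28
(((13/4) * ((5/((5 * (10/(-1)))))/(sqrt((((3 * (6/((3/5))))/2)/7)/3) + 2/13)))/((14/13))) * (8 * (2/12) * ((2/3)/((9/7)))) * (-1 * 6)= -30758/110295 + 28561 * sqrt(35)/110295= 1.25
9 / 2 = 4.50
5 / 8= 0.62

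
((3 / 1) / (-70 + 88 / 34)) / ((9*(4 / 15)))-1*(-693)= 692.98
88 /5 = 17.60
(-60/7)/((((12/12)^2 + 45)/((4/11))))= -120/1771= -0.07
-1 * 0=0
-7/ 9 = -0.78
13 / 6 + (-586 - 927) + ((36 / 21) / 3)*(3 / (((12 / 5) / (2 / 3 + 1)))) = -1509.64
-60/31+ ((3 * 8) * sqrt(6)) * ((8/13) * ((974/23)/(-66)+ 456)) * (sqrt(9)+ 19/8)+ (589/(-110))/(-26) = -153341/88660+ 118892248 * sqrt(6)/3289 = 88543.52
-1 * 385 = -385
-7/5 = -1.40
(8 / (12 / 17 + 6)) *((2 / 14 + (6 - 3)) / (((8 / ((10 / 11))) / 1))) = 170 / 399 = 0.43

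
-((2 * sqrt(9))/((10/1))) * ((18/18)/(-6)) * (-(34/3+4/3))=-19/15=-1.27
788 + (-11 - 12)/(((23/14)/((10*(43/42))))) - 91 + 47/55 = 554.52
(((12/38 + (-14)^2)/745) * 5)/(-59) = -3730/167029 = -0.02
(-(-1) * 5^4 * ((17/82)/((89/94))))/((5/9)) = 898875/3649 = 246.33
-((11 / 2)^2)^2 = -14641 / 16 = -915.06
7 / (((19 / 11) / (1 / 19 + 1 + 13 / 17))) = 45199 / 6137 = 7.36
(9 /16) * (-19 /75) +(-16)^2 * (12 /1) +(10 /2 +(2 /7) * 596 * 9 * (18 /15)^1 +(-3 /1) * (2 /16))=13763591 /2800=4915.57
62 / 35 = 1.77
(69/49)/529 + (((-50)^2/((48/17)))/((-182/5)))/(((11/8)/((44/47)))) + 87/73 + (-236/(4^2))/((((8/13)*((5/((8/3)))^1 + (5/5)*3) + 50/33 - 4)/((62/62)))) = -451195274029/10254586524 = -44.00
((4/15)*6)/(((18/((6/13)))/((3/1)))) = 8/65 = 0.12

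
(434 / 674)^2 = 47089 / 113569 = 0.41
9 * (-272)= -2448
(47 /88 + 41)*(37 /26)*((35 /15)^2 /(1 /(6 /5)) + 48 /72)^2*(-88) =-17526456 /65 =-269637.78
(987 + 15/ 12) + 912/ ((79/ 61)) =1692.45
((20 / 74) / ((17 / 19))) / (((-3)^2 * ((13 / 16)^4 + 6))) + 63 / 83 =151457317331 / 198177406551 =0.76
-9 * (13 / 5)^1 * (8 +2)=-234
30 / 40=3 / 4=0.75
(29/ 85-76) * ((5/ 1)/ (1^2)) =-378.29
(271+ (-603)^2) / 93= 363880 / 93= 3912.69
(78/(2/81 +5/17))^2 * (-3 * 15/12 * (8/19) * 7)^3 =-80821168.81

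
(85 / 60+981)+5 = 987.42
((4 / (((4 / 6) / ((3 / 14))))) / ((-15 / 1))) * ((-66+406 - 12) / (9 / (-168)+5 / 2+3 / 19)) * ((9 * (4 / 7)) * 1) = -5384448 / 96985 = -55.52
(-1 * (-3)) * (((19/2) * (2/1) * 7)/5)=399/5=79.80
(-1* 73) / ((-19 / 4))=292 / 19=15.37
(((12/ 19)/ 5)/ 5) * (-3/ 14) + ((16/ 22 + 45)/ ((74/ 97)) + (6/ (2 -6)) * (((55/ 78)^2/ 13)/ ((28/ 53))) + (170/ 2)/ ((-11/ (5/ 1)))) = 21.19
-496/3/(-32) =31/6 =5.17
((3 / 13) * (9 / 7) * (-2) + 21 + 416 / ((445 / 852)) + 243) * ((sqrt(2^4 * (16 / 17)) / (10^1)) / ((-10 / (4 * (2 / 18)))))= -228906464 * sqrt(17) / 51631125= -18.28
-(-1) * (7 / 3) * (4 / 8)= 7 / 6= 1.17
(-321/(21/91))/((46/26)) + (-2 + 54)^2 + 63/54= 264815/138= 1918.95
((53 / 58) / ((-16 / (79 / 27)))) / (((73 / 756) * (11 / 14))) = -205163 / 93148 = -2.20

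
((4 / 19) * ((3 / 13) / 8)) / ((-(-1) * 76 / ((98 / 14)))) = 21 / 37544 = 0.00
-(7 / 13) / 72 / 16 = -7 / 14976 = -0.00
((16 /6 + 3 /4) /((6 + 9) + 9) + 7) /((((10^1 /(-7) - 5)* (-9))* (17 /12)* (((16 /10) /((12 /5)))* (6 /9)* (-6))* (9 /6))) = -847 /38880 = -0.02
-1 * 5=-5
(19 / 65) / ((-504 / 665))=-361 / 936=-0.39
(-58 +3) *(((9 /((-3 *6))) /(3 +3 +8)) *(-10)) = -275 /14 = -19.64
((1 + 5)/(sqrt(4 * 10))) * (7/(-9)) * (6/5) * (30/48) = -7 * sqrt(10)/40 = -0.55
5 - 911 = -906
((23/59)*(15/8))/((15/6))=0.29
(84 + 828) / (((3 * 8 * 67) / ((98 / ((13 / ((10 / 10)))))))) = 3724 / 871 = 4.28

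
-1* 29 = -29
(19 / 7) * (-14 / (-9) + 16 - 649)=-107977 / 63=-1713.92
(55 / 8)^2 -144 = -6191 / 64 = -96.73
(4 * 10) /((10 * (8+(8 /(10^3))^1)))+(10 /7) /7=4930 /7007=0.70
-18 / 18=-1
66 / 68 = 33 / 34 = 0.97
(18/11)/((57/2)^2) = 8/3971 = 0.00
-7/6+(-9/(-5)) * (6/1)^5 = 419869/30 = 13995.63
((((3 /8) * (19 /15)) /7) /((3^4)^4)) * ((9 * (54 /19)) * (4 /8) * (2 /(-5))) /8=-1 /992023200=-0.00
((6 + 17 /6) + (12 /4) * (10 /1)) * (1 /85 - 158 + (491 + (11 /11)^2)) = 6615103 /510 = 12970.79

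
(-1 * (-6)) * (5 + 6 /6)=36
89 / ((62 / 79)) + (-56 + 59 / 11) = 42807 / 682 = 62.77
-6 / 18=-1 / 3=-0.33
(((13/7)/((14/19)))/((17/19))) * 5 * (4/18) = 23465/7497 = 3.13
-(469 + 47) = -516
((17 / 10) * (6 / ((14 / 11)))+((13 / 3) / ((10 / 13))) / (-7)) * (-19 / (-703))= 757 / 3885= 0.19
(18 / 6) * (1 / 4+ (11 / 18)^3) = 2789 / 1944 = 1.43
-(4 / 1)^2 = -16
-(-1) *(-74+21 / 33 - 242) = -3469 / 11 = -315.36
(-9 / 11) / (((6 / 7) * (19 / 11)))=-21 / 38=-0.55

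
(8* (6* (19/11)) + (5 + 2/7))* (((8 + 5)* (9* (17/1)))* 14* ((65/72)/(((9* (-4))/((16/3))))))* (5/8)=-487763575/2376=-205287.70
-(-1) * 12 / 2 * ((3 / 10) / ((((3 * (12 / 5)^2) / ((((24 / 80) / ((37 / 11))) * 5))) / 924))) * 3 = 38115 / 296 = 128.77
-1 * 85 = -85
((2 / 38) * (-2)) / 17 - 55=-17767 / 323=-55.01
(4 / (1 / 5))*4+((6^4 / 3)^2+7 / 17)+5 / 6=19043935 / 102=186705.25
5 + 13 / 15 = 5.87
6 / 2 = 3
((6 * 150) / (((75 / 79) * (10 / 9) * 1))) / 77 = 4266 / 385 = 11.08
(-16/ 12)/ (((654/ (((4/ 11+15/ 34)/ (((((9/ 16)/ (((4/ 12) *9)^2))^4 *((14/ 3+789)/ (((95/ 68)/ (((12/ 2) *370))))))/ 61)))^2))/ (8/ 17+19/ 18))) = -238383750513906679808/ 11772365382597668684517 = -0.02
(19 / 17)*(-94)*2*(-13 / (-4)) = -11609 / 17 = -682.88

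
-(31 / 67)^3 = -29791 / 300763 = -0.10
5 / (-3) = -5 / 3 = -1.67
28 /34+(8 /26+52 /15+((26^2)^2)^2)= 692261719084682 /3315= 208827064580.60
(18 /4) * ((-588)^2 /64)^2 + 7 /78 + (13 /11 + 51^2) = 1802925353525 /13728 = 131331975.05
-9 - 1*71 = -80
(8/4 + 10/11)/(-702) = -0.00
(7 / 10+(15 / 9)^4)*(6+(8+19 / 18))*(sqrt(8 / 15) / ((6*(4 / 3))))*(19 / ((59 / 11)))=386108063*sqrt(30) / 51613200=40.97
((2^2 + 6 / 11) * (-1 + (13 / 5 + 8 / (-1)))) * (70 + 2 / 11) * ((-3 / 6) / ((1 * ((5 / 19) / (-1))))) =-469376 / 121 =-3879.14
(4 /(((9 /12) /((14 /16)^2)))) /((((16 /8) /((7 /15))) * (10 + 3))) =343 /4680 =0.07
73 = 73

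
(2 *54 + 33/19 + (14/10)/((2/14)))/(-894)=-5678/42465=-0.13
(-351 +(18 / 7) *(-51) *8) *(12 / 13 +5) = -107811 / 13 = -8293.15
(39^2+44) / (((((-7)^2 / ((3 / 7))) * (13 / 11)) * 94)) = 51645 / 419146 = 0.12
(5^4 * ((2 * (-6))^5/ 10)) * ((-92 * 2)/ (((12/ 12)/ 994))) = 2844398592000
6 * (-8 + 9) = 6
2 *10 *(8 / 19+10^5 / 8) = 4750160 / 19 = 250008.42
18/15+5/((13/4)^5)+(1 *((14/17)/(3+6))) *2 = 396744794/284039145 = 1.40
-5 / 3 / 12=-5 / 36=-0.14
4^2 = 16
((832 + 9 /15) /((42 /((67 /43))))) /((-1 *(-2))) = 278921 /18060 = 15.44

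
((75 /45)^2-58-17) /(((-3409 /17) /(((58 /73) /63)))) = 640900 /141101919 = 0.00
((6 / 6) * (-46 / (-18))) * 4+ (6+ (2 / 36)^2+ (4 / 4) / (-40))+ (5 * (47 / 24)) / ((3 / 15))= 105557 / 1620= 65.16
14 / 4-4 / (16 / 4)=5 / 2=2.50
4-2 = 2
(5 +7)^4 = 20736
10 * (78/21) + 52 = 624/7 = 89.14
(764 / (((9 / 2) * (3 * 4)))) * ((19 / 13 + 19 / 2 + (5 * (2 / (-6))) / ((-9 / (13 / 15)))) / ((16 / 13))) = 4473793 / 34992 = 127.85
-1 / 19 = -0.05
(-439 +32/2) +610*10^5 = 60999577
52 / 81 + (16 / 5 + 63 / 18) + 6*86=423907 / 810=523.34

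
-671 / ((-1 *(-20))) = -671 / 20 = -33.55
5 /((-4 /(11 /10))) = -1.38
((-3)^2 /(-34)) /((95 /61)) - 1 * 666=-2151729 /3230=-666.17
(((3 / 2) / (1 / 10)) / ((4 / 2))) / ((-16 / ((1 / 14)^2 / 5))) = -3 / 6272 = -0.00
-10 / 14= -5 / 7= -0.71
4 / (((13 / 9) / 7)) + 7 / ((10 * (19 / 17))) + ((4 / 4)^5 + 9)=74127 / 2470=30.01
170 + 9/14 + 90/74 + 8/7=173.00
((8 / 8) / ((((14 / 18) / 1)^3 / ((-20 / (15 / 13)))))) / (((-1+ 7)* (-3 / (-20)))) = -14040 / 343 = -40.93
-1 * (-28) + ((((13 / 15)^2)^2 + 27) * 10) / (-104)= 3336641 / 131625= 25.35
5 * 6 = 30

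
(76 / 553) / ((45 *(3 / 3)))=76 / 24885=0.00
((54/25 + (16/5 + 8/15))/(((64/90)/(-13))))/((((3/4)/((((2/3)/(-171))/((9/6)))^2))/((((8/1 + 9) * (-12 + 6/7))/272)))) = 37349/55265490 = 0.00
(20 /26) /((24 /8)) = 10 /39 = 0.26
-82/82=-1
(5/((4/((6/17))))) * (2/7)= 15/119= 0.13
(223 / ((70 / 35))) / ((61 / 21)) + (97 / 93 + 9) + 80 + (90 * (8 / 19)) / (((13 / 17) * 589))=6842870711 / 53246778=128.51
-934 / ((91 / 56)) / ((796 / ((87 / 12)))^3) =-11389663 / 26226633472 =-0.00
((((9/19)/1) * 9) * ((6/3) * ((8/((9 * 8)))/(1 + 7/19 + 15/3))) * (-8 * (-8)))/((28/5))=1440/847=1.70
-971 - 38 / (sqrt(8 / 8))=-1009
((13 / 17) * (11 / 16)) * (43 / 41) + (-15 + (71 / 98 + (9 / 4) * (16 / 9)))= -5313731 / 546448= -9.72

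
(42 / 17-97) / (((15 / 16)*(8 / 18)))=-19284 / 85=-226.87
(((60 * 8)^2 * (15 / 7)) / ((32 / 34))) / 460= 183600 / 161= 1140.37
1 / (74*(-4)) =-1 / 296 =-0.00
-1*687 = -687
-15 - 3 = -18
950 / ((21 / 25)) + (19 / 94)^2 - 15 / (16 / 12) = 51943769 / 46389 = 1119.74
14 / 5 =2.80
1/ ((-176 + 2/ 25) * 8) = -25/ 35184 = -0.00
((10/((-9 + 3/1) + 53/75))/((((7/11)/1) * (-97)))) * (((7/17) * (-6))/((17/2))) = -99000/11129101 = -0.01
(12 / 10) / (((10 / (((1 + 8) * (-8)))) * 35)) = -216 / 875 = -0.25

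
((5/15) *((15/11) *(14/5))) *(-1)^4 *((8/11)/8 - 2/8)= -49/242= -0.20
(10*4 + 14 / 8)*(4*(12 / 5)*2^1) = 4008 / 5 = 801.60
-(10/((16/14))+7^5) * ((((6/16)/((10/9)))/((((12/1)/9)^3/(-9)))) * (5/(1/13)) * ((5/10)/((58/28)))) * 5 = 200797207065/118784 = 1690439.85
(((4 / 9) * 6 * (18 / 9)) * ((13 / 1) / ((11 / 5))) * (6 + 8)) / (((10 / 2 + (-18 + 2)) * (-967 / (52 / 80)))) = 0.03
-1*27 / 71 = -27 / 71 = -0.38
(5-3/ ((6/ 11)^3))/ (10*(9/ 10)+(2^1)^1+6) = -0.79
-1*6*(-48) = 288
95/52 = 1.83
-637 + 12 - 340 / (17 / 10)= -825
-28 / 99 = -0.28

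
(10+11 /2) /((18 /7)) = 217 /36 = 6.03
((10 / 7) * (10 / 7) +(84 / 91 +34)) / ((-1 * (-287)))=23546 / 182819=0.13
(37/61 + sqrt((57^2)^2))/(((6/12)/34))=13479368/61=220973.25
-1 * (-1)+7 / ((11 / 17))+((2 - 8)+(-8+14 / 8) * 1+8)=333 / 44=7.57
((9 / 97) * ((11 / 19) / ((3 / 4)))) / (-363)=-4 / 20273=-0.00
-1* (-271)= 271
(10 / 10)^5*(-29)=-29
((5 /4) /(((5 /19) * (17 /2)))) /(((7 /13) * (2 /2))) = 247 /238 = 1.04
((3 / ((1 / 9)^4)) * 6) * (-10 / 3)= -393660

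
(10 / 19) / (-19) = -10 / 361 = -0.03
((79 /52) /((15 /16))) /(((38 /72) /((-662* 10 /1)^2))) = 33236424960 /247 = 134560424.94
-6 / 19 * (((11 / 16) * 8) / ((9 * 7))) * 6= -22 / 133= -0.17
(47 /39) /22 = 47 /858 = 0.05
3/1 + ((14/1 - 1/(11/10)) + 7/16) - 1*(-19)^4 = -22933587/176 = -130304.47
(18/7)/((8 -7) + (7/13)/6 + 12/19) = 1.49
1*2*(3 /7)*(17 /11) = 102 /77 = 1.32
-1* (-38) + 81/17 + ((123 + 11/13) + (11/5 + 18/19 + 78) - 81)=166.76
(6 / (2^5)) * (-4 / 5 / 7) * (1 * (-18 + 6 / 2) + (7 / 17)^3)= 55014 / 171955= 0.32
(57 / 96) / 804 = 19 / 25728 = 0.00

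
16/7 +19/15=373/105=3.55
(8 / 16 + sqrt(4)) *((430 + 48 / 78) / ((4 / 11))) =153945 / 52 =2960.48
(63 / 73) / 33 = 21 / 803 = 0.03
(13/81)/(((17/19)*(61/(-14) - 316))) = -266/475065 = -0.00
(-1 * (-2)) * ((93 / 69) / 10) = 31 / 115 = 0.27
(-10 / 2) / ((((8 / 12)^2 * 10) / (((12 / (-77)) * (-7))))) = -27 / 22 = -1.23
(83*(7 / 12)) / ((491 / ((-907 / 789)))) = -526967 / 4648788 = -0.11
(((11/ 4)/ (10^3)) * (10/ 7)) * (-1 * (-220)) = 121/ 140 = 0.86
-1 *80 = -80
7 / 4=1.75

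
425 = 425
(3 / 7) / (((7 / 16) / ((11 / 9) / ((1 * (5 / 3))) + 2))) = 656 / 245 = 2.68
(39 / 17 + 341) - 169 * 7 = -14275 / 17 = -839.71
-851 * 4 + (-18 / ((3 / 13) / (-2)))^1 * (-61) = -12920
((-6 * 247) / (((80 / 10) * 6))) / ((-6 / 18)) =741 / 8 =92.62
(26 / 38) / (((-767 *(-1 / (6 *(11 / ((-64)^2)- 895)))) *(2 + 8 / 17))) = -62320453 / 32141312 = -1.94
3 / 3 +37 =38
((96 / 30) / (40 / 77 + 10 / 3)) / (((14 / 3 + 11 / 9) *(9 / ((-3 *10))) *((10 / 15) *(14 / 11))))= -13068 / 23585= -0.55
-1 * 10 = -10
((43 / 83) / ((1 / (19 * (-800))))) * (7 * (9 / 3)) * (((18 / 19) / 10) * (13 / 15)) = -1126944 / 83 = -13577.64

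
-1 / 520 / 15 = -1 / 7800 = -0.00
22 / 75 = 0.29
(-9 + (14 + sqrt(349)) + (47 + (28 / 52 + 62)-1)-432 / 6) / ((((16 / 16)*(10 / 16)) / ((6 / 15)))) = 16*sqrt(349) / 25 + 1728 / 65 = 38.54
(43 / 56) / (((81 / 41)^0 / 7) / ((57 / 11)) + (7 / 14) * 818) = 2451 / 1305616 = 0.00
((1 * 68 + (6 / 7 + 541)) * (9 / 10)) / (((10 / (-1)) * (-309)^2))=-4269 / 7426300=-0.00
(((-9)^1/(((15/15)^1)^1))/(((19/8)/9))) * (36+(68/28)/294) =-8003340/6517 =-1228.07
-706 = -706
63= 63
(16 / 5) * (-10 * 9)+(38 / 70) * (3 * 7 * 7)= -208.20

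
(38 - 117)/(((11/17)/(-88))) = 10744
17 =17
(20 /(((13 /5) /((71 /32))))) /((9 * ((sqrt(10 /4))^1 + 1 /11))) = -19525 /282204 + 214775 * sqrt(10) /564408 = 1.13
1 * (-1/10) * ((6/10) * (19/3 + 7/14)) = -41/100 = -0.41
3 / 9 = 0.33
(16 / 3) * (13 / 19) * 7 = 1456 / 57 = 25.54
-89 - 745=-834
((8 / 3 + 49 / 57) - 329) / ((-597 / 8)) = 49472 / 11343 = 4.36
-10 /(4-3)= -10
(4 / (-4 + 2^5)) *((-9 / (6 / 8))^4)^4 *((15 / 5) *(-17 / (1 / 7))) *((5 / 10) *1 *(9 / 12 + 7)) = -36537751664131571712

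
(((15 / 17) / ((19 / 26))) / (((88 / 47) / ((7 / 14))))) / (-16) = -9165 / 454784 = -0.02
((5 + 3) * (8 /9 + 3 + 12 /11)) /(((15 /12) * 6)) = 7888 /1485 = 5.31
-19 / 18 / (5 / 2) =-0.42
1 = 1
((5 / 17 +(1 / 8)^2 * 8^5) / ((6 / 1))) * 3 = 8709 / 34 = 256.15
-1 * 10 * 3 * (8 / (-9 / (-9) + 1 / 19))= -228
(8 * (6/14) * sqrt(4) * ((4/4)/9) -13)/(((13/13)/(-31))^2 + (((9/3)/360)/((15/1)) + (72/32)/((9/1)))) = -148186200/3046477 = -48.64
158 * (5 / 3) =790 / 3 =263.33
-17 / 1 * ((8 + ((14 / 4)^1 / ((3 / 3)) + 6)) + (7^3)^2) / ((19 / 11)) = -1158086.08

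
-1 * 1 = -1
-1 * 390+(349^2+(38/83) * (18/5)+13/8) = 403095387/3320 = 121414.27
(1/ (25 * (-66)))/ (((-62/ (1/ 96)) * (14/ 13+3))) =0.00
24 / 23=1.04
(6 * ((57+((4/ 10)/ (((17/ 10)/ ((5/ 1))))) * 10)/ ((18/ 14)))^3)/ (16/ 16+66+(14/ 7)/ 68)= 13694.60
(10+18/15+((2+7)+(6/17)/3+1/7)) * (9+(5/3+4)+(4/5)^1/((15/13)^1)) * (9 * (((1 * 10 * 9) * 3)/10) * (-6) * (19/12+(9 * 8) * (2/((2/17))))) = -1193347292544/2125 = -561575196.49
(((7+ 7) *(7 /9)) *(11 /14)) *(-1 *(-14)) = 1078 /9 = 119.78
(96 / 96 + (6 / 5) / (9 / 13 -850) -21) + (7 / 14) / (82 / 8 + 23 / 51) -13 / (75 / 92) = -64898438548 / 1807687725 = -35.90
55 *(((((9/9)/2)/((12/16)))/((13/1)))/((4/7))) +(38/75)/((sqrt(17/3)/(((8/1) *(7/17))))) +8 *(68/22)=30.36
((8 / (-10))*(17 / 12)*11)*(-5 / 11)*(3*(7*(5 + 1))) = 714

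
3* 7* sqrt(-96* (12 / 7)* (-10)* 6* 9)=432* sqrt(210)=6260.27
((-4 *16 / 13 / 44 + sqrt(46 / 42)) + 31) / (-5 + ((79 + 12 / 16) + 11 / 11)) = 4 *sqrt(483) / 6363 + 17668 / 43329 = 0.42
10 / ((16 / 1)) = 0.62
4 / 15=0.27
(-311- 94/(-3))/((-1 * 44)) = 839/132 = 6.36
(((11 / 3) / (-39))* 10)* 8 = -880 / 117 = -7.52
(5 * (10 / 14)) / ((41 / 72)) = 1800 / 287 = 6.27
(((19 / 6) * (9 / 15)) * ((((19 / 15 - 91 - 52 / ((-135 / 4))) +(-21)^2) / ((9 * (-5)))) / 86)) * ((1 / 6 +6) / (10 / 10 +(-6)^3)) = 0.00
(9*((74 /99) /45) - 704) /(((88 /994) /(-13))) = 1125525583 /10890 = 103354.05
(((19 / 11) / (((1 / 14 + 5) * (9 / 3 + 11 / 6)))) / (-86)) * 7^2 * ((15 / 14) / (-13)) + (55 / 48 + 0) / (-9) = -678244865 / 5469461712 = -0.12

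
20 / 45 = 4 / 9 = 0.44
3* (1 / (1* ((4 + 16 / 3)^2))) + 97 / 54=38753 / 21168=1.83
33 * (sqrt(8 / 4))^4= 132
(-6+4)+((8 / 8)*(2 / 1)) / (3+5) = -7 / 4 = -1.75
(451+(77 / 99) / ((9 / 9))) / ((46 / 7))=14231 / 207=68.75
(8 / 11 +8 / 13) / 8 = 24 / 143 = 0.17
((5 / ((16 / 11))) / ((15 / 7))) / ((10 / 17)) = 1309 / 480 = 2.73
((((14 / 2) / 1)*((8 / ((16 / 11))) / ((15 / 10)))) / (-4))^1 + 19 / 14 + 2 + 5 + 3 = 415 / 84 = 4.94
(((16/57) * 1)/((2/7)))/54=28/1539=0.02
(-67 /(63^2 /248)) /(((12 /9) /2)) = -8308 /1323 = -6.28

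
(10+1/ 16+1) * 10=110.62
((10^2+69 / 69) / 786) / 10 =101 / 7860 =0.01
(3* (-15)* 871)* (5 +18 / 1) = -901485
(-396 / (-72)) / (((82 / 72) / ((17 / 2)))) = 1683 / 41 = 41.05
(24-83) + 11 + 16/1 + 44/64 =-31.31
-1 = -1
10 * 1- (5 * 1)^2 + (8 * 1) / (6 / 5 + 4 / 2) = -25 / 2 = -12.50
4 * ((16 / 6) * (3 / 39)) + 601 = 23471 / 39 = 601.82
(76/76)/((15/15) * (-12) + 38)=1/26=0.04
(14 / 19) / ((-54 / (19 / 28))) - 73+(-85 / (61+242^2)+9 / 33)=-1013189171 / 13929300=-72.74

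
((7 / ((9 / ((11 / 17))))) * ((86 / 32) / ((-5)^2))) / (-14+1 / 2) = -3311 / 826200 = -0.00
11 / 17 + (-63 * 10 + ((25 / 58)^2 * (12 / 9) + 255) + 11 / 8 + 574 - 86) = 39552289 / 343128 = 115.27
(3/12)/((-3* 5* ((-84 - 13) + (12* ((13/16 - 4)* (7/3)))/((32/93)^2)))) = 1024/52275075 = 0.00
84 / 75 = 28 / 25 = 1.12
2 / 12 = 1 / 6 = 0.17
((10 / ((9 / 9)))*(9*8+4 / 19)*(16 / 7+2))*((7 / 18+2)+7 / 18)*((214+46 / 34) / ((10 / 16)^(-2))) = 2802953125 / 3876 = 723156.12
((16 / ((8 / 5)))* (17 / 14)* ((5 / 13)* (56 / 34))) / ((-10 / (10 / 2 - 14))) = 90 / 13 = 6.92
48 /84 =4 /7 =0.57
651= 651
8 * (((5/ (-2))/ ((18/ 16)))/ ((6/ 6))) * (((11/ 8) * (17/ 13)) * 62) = -231880/ 117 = -1981.88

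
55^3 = 166375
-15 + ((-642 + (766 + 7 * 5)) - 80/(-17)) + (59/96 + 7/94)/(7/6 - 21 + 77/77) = 214766475/1444592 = 148.67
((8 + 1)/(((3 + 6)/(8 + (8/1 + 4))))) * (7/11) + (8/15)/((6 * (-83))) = 522856/41085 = 12.73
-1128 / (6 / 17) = -3196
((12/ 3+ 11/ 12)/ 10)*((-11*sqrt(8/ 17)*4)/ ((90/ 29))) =-18821*sqrt(34)/ 22950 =-4.78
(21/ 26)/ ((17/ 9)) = 189/ 442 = 0.43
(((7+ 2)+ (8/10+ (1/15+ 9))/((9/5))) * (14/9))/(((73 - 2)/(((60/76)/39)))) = 27370/4261491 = 0.01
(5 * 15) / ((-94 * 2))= -0.40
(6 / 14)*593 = 1779 / 7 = 254.14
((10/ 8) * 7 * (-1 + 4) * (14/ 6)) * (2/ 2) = 245/ 4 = 61.25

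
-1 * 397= -397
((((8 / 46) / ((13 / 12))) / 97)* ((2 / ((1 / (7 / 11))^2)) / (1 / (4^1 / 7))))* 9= 24192 / 3509363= 0.01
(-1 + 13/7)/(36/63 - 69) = -6/479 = -0.01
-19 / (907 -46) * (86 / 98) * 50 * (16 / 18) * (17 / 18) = -2777800 / 3417309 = -0.81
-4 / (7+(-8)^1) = 4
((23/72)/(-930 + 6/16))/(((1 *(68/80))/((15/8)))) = -0.00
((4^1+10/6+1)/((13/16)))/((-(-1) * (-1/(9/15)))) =-64/13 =-4.92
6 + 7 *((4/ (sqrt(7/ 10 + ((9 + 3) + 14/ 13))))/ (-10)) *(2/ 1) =6 - 28 *sqrt(25870)/ 2985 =4.49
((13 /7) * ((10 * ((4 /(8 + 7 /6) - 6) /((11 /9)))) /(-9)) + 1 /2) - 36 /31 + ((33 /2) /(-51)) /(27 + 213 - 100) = 155864039 /17854760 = 8.73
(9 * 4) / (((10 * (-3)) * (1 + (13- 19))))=6 / 25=0.24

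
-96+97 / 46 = -4319 / 46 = -93.89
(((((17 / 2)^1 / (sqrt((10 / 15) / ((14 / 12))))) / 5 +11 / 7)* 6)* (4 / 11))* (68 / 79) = 1632 / 553 +6936* sqrt(7) / 4345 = 7.17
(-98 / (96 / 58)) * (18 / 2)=-4263 / 8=-532.88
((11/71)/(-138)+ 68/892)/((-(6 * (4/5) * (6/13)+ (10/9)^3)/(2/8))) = -2592164835/495186321472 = -0.01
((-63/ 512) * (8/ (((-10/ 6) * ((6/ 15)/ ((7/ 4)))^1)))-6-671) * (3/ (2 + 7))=-345301/ 1536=-224.81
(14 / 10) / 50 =7 / 250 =0.03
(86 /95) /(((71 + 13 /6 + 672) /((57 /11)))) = 1548 /245905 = 0.01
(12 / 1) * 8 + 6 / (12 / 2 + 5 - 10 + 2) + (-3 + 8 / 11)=1053 / 11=95.73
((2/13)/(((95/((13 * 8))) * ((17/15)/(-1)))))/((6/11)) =-0.27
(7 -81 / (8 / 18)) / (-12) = 701 / 48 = 14.60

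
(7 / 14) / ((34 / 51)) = 3 / 4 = 0.75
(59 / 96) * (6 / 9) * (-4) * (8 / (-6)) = 59 / 27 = 2.19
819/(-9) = -91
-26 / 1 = -26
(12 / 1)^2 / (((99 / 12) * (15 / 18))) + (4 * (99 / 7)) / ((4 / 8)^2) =95184 / 385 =247.23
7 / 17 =0.41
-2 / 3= -0.67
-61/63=-0.97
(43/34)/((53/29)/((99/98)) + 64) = 123453/6423892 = 0.02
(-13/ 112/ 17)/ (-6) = 0.00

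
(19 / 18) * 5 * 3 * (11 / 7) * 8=4180 / 21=199.05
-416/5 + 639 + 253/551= 1532494/2755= 556.26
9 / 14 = 0.64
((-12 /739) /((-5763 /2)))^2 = 64 /2015318105161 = 0.00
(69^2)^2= 22667121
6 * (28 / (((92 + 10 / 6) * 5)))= 504 / 1405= 0.36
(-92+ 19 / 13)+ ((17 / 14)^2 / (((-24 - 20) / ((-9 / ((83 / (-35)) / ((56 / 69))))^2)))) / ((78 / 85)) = -47363058857 / 521132183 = -90.88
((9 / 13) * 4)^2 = 7.67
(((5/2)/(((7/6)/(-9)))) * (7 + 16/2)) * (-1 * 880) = 1782000/7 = 254571.43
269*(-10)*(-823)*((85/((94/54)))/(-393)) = -1693610550/6157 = -275070.74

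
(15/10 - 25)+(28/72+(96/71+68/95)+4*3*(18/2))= 5278712/60705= 86.96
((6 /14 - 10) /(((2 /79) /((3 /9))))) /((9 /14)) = -5293 /27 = -196.04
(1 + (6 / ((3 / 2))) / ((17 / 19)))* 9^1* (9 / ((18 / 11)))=9207 / 34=270.79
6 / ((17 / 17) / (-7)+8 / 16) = 84 / 5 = 16.80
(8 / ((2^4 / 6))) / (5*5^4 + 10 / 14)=21 / 21880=0.00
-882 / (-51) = 294 / 17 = 17.29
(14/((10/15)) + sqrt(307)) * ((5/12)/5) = sqrt(307)/12 + 7/4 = 3.21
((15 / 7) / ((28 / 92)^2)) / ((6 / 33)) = 87285 / 686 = 127.24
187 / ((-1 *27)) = -187 / 27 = -6.93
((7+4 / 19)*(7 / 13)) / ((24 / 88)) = 10549 / 741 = 14.24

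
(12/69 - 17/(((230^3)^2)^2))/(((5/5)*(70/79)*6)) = 0.03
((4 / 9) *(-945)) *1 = -420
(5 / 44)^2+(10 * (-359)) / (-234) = 3478045 / 226512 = 15.35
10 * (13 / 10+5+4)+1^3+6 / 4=211 / 2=105.50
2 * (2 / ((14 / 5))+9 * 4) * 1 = 514 / 7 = 73.43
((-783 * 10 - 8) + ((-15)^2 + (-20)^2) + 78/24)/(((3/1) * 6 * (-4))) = 9613/96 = 100.14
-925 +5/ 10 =-924.50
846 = 846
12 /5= 2.40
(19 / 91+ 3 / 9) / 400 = 37 / 27300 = 0.00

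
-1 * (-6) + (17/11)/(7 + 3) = 677/110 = 6.15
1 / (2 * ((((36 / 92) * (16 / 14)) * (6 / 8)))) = 161 / 108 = 1.49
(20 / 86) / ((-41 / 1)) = -10 / 1763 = -0.01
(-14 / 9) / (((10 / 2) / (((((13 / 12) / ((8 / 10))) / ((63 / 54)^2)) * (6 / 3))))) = -13 / 21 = -0.62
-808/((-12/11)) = 2222/3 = 740.67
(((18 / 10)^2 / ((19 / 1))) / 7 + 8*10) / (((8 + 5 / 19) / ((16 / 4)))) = 1064324 / 27475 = 38.74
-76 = -76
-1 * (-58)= 58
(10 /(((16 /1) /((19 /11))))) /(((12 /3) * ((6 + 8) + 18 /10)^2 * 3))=2375 /6590496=0.00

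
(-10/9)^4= 10000/6561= 1.52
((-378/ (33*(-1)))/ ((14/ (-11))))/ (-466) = 9/ 466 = 0.02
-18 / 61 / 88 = -9 / 2684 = -0.00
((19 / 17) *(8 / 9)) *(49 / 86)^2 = 91238 / 282897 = 0.32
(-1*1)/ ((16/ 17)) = -17/ 16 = -1.06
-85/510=-0.17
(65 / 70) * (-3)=-39 / 14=-2.79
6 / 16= 3 / 8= 0.38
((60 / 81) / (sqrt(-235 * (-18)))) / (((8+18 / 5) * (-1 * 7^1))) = -0.00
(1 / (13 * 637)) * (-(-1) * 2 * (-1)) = -2 / 8281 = -0.00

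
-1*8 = -8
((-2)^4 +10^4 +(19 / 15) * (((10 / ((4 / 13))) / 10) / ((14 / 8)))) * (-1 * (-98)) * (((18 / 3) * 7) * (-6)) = -1237066152 / 5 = -247413230.40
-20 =-20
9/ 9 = 1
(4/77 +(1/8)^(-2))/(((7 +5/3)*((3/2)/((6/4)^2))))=11097/1001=11.09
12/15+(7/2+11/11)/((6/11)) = 181/20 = 9.05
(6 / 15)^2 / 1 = 4 / 25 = 0.16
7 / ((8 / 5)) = 35 / 8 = 4.38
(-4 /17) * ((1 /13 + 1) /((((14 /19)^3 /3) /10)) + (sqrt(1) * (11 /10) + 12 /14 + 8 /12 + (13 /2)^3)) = -27365999 /324870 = -84.24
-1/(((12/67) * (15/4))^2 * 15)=-4489/30375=-0.15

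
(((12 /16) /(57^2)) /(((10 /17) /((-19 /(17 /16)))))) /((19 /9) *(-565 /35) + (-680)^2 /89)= -3738 /2749311115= -0.00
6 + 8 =14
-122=-122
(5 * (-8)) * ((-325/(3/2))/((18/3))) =13000/9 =1444.44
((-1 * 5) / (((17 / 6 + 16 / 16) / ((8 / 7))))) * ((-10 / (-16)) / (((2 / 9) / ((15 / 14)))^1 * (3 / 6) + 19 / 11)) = -222750 / 437759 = -0.51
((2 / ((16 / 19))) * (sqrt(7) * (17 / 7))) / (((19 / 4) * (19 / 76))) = 34 * sqrt(7) / 7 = 12.85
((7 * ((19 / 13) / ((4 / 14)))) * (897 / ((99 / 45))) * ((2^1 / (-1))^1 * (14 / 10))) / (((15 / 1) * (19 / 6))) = -47334 / 55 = -860.62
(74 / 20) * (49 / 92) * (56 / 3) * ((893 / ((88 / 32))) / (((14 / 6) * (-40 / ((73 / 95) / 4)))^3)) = -6088505067 / 58453120000000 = -0.00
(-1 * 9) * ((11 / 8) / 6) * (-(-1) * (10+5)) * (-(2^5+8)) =2475 / 2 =1237.50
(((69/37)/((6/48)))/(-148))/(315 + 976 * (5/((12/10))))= -414/17995505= -0.00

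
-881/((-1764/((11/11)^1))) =881/1764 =0.50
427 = 427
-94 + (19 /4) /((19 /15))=-361 /4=-90.25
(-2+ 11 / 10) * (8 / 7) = -36 / 35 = -1.03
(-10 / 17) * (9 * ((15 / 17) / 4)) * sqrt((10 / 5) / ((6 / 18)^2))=-2025 * sqrt(2) / 578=-4.95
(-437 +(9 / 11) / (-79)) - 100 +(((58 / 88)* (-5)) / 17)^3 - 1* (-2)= -17688865804703 / 33062210368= -535.02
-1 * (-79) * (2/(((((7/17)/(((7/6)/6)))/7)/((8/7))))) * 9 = 5372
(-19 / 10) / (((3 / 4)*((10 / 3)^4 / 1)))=-513 / 25000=-0.02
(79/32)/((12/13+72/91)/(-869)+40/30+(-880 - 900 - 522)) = -1441671/1343516864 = -0.00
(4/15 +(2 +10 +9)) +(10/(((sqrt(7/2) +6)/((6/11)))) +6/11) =48947/2145 - 12 *sqrt(14)/143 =22.51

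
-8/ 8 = -1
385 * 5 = 1925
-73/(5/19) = -1387/5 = -277.40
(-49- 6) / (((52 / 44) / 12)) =-7260 / 13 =-558.46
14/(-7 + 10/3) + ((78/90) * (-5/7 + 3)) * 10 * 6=8858/77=115.04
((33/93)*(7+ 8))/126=55/1302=0.04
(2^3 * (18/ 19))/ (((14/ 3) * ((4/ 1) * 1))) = 54/ 133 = 0.41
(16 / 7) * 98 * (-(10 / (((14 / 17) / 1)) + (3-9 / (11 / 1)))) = -35296 / 11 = -3208.73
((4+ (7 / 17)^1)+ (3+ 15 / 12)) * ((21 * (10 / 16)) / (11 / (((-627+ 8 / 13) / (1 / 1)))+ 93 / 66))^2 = 3064779340640325 / 3977216535616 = 770.58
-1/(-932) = 1/932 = 0.00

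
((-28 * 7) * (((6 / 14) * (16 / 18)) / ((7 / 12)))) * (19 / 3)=-810.67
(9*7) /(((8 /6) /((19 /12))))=1197 /16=74.81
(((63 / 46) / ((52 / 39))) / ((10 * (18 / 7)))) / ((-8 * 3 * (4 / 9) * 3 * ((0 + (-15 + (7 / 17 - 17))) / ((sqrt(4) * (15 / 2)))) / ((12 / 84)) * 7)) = 51 / 4215808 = 0.00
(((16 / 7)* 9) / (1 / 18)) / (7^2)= 2592 / 343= 7.56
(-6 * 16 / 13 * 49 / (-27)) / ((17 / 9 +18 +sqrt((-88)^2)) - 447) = -56 / 1417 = -0.04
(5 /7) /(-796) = -5 /5572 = -0.00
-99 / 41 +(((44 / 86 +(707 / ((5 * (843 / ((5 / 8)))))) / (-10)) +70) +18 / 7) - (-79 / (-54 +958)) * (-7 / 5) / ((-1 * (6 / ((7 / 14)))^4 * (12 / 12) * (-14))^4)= 160535864679161950589761501188539 / 2272014540599661610471501332480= 70.66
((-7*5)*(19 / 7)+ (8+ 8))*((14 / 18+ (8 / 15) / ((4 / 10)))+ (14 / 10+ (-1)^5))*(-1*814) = 7266578 / 45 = 161479.51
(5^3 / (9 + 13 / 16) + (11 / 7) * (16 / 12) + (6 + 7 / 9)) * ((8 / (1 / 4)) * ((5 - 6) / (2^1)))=-3420208 / 9891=-345.79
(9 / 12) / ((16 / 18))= 27 / 32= 0.84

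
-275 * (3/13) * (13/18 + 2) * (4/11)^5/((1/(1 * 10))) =-6272000/570999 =-10.98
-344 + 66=-278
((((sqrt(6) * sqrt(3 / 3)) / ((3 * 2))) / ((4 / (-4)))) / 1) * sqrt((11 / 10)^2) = -11 * sqrt(6) / 60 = -0.45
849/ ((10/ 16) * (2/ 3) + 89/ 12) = 108.38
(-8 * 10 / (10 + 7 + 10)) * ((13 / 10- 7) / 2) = 76 / 9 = 8.44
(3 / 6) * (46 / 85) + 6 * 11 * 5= 330.27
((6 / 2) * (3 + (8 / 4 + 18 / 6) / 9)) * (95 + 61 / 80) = 15322 / 15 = 1021.47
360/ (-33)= -10.91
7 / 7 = 1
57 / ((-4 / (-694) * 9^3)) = 6593 / 486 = 13.57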